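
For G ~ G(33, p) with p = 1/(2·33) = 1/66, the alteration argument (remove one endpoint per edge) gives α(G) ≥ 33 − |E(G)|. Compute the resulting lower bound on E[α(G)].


E[|E(G)|] = C(33, 2)·p = 528 · (1/66) = 8.
E[α(G)] ≥ n − E[|E(G)|] = 33 − 8 = 25.
Numerically: ≈ 25.0000.
(This is only a lower bound; the true E[α(G)] may be larger.)

E[α(G)] ≥ 25 ≈ 25.0000.


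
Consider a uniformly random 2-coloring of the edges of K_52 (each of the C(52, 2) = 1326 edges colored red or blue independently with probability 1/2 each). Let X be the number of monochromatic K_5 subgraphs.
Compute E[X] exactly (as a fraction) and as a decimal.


Let X = Σ_S X_S over the C(52, 5) = 2598960 subsets S of size 5, where X_S = 1 if the K_5 on S is monochromatic.
For a fixed S, the K_5 on S has C(5, 2) = 10 edges. P[all 10 edges red] = (1/2)^10, and likewise for blue, so P[monochromatic] = 2·(1/2)^10 = 2^{1 − 10} = 1/512.
By linearity of expectation: E[X] = C(52, 5) · 2^{1 − 10} = 2598960 · 1/512 = 162435/32.
Numerically: E[X] ≈ 5076.094.

E[X] = C(52,5)·2^(1−C(5,2)) = 162435/32 ≈ 5076.094.


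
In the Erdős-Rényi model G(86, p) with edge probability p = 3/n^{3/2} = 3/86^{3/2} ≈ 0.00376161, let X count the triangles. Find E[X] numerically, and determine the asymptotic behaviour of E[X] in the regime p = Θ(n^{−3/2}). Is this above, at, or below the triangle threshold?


Number of potential triangles: C(86, 3) = 102340.
Each occurs with probability p³ ≈ (0.00376161)³ ≈ 5.32256206e-08.
By linearity: E[X] = C(86, 3)·p³ ≈ 102340 · 5.32256206e-08 ≈ 0.005447.
Since α = 3/2 > 1, p = c/n^{3/2} = o(1/n) is below the triangle threshold p ~ 1/n. Asymptotically E[X] ~ (c³/6)·n^{3(1−α)} = (3³/6)·n^{-1.5} → 0, so by Markov's inequality G has no triangles w.h.p.

E[X] ≈ 0.005447; in regime p = Θ(1/n^{3/2}) E[X] tends to 0 (below the triangle threshold p ~ 1/n).


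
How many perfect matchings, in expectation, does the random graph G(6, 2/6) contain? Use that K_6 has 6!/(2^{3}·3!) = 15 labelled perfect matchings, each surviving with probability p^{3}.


K_6 has 6!/(2^{3}·3!) = 15 labelled perfect matchings.
For each such perfect matching H, let X_H = 1 if all 3 edges of H are present in G. Then P[X_H = 1] = p^{3} = (1/3)^{3} = 1/27.
By linearity: E[X] = Σ_H E[X_H] = 15 · p^{3} = 15 · 1/27 = 5/9.
Numerically: E[X] ≈ 0.555556.

E[X] = 15 · (1/3)^{3} = 5/9 ≈ 0.555556.


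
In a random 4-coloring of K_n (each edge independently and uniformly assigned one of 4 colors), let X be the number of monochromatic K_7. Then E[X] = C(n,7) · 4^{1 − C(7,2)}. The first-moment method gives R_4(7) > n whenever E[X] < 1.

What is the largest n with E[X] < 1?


We need C(n, 7) · 4^{1 − 21} < 1, i.e. C(n, 7) < 4^{21 − 1} = 1099511627776.
Check values of n near the boundary:
  n = 174: C(174, 7) = 847879782984; 847879782984 < 1099511627776? YES
  n = 175: C(175, 7) = 883208107275; 883208107275 < 1099511627776? YES
  n = 176: C(176, 7) = 919790691600; 919790691600 < 1099511627776? YES
  n = 177: C(177, 7) = 957664425960; 957664425960 < 1099511627776? YES
  n = 178: C(178, 7) = 996867063280; 996867063280 < 1099511627776? YES
  n = 179: C(179, 7) = 1037437234460; 1037437234460 < 1099511627776? YES
  n = 180: C(180, 7) = 1079414463600; 1079414463600 < 1099511627776? YES
  n = 181: C(181, 7) = 1122839183400; 1122839183400 < 1099511627776? NO
  n = 182: C(182, 7) = 1167752750736; 1167752750736 < 1099511627776? NO
The largest n with C(n, 7) < 1099511627776 is n = 180 (where E[X] = 67463403975/68719476736 ≈ 0.981722). Hence R_4(7) > 180, i.e. R_4(7) ≥ 181.

Largest n = 180; hence R_4(7) > 180.


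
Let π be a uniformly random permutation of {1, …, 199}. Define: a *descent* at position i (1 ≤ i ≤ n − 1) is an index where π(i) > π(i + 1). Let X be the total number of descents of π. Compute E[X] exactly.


Write X = Σ X_I over i = 1, …, 198, with X_I the indicator of one descent.
There are 198 indicators.
For each fixed i, the pair (π(i), π(i+1)) is a uniformly random ordered pair of distinct values from {1, …, 199}; by symmetry P[π(i) > π(i+1)] = 1/2.
By linearity: E[X] = 198 · (1/2) = (199 − 1) · (1/2) = 99 ≈ 99.0000.

E[X] = 99 = 99.0000.


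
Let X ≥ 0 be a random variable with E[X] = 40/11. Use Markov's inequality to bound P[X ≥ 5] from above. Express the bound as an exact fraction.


μ = E[X] = 40/11, a = 5.
Markov: P[X ≥ 5] ≤ μ/a = (40/11)/5 = 8/11.
Numerically: ≈ 0.72727.
(Since a = 5 > μ = 3.63636, the bound 8/11 is < 1 and informative.)

P[X ≥ 5] ≤ 8/11 ≈ 0.72727.


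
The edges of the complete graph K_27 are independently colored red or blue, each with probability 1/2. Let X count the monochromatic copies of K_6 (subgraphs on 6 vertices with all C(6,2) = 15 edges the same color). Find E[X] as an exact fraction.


Let X = Σ_S X_S over the C(27, 6) = 296010 subsets S of size 6, where X_S = 1 if the K_6 on S is monochromatic.
For a fixed S, the K_6 on S has C(6, 2) = 15 edges. P[all 15 edges red] = (1/2)^15, and likewise for blue, so P[monochromatic] = 2·(1/2)^15 = 2^{1 − 15} = 1/16384.
By linearity: E[X] = C(27, 6) · 2^{1 − 15} = 296010 · 1/16384 = 148005/8192.
Numerically: E[X] ≈ 18.067017.

E[X] = C(27,6)·2^(1−C(6,2)) = 148005/8192 ≈ 18.067017.


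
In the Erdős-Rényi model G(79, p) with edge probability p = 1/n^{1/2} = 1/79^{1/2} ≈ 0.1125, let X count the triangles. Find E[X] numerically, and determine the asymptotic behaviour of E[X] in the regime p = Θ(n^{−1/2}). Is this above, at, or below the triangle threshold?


Number of potential triangles: C(79, 3) = 79079.
Each occurs with probability p³ ≈ (0.1125)³ ≈ 1.424162e-03.
By linearity: E[X] = C(79, 3)·p³ ≈ 79079 · 1.424162e-03 ≈ 112.6213.
Since α = 1/2 < 1, p = c/n^{1/2} ≫ 1/n is above the triangle threshold p ~ 1/n. Asymptotically E[X] ~ (c³/6)·n^{3(1−α)} = (1³/6)·n^{1.5} → ∞; triangles are abundant w.h.p.

E[X] ≈ 112.6213; in regime p = Θ(1/n^{1/2}) E[X] diverges (above the triangle threshold p ~ 1/n).


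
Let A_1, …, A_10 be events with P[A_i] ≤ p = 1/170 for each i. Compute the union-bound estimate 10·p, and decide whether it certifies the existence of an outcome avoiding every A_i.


Union bound: P[∪_{i=1}^{10} A_i] ≤ Σ_i P[A_i] ≤ 10·p = 10·(1/170) = 1/17.
Numerically: 1/17 ≈ 0.059.
Is 1/17 < 1? YES.
Since P[∪ A_i] ≤ 1/17 < 1, the complement has P[∩ A_i^c] ≥ 1 − 1/17 = 16/17 > 0, so some outcome avoids every A_i.

10·p = 1/17 ≈ 0.059; existence CERTIFIED by the union bound.


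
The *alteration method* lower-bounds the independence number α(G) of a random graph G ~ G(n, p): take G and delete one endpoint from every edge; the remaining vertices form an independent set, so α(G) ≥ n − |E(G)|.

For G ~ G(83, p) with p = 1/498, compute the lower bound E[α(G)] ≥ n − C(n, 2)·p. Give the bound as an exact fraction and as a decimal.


E[|E(G)|] = C(83, 2)·p = 3403 · (1/498) = 41/6.
E[α(G)] ≥ n − E[|E(G)|] = 83 − 41/6 = 457/6.
Numerically: ≈ 76.166667.
(This is only a lower bound; the true E[α(G)] may be larger.)

E[α(G)] ≥ 457/6 ≈ 76.166667.


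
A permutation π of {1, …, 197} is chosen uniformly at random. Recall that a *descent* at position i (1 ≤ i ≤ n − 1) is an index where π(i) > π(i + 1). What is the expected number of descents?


Write X = Σ X_I over i = 1, …, 196, with X_I the indicator of one descent.
There are 196 indicators.
For each fixed i, the pair (π(i), π(i+1)) is a uniformly random ordered pair of distinct values from {1, …, 197}; by symmetry P[π(i) > π(i+1)] = 1/2.
By linearity: E[X] = 196 · (1/2) = (197 − 1) · (1/2) = 98 ≈ 98.000.

E[X] = 98 = 98.000.


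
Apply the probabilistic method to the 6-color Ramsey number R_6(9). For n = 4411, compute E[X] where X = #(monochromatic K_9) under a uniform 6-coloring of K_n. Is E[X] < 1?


E[X] = C(4411, 9) · 6^{1 − 36} = 1727920475134582415883601405 · 6^{−35} = 1727920475134582415883601405/1719070799748422591028658176.
As a reduced fraction: E[X] = 1727920475134582415883601405/1719070799748422591028658176 ≈ 1.005148.
Is E[X] < 1? NO.
Since E[X] ≥ 1, the first-moment bound is inconclusive at n = 4411; it does NOT by itself certify R_6(9) > 4411.

E[X] = 1727920475134582415883601405/1719070799748422591028658176 ≈ 1.005148; E[X] ≥ 1; first-moment method inconclusive here.


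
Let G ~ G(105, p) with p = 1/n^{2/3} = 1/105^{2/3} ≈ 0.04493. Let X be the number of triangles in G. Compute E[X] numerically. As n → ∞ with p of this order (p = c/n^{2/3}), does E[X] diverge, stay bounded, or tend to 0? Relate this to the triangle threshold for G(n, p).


Number of potential triangles: C(105, 3) = 187460.
Each occurs with probability p³ ≈ (0.04493)³ ≈ 9.0702948e-05.
By linearity: E[X] = C(105, 3)·p³ ≈ 187460 · 9.0702948e-05 ≈ 17.00317.
Since α = 2/3 < 1, p = c/n^{2/3} ≫ 1/n is above the triangle threshold p ~ 1/n. Asymptotically E[X] ~ (c³/6)·n^{3(1−α)} = (1³/6)·n^{1} → ∞; triangles are abundant w.h.p.

E[X] ≈ 17.00317; in regime p = Θ(1/n^{2/3}) E[X] diverges (above the triangle threshold p ~ 1/n).


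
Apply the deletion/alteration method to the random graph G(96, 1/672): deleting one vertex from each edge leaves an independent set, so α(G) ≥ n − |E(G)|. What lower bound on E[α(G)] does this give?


E[|E(G)|] = C(96, 2)·p = 4560 · (1/672) = 95/14.
E[α(G)] ≥ n − E[|E(G)|] = 96 − 95/14 = 1249/14.
Numerically: ≈ 89.214.
(This is only a lower bound; the true E[α(G)] may be larger.)

E[α(G)] ≥ 1249/14 ≈ 89.214.


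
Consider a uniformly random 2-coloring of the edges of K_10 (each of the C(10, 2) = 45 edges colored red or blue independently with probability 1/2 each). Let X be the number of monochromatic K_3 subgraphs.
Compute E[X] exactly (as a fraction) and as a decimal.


Let X = Σ_S X_S over the C(10, 3) = 120 subsets S of size 3, where X_S = 1 if the K_3 on S is monochromatic.
For a fixed S, the K_3 on S has C(3, 2) = 3 edges. P[all 3 edges red] = (1/2)^3, and likewise for blue, so P[monochromatic] = 2·(1/2)^3 = 2^{1 − 3} = 1/4.
By linearity of expectation: E[X] = C(10, 3) · 2^{1 − 3} = 120 · 1/4 = 30.
Numerically: E[X] ≈ 30.0000.

E[X] = C(10,3)·2^(1−C(3,2)) = 30 ≈ 30.0000.


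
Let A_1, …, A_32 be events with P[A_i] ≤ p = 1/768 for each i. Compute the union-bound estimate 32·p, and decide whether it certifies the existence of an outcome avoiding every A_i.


Union bound: P[∪_{i=1}^{32} A_i] ≤ Σ_i P[A_i] ≤ 32·p = 32·(1/768) = 1/24.
Numerically: 1/24 ≈ 0.0416667.
Is 1/24 < 1? YES.
Since P[∪ A_i] ≤ 1/24 < 1, the complement has P[∩ A_i^c] ≥ 1 − 1/24 = 23/24 > 0, so some outcome avoids every A_i.

32·p = 1/24 ≈ 0.0416667; existence CERTIFIED by the union bound.


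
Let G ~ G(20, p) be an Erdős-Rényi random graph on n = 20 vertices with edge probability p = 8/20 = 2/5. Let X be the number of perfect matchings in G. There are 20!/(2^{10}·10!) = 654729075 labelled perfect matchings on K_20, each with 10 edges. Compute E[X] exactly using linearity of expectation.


K_20 has 20!/(2^{10}·10!) = 654729075 labelled perfect matchings.
For each such perfect matching H, let X_H = 1 if all 10 edges of H are present in G. Then P[X_H = 1] = p^{10} = (2/5)^{10} = 1024/9765625.
By linearity: E[X] = Σ_H E[X_H] = 654729075 · p^{10} = 654729075 · 1024/9765625 = 26817702912/390625.
Numerically: E[X] ≈ 6.865e+04.

E[X] = 654729075 · (2/5)^{10} = 26817702912/390625 ≈ 6.865e+04.


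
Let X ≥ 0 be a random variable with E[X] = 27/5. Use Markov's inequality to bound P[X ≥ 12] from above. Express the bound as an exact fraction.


μ = E[X] = 27/5, a = 12.
Markov: P[X ≥ 12] ≤ μ/a = (27/5)/12 = 9/20.
Numerically: ≈ 0.45000.
(Since a = 12 > μ = 5.40000, the bound 9/20 is < 1 and informative.)

P[X ≥ 12] ≤ 9/20 ≈ 0.45000.


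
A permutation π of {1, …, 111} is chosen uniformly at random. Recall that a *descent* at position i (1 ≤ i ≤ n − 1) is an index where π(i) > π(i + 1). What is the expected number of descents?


Write X = Σ X_I over i = 1, …, 110, with X_I the indicator of one descent.
There are 110 indicators.
For each fixed i, the pair (π(i), π(i+1)) is a uniformly random ordered pair of distinct values from {1, …, 111}; by symmetry P[π(i) > π(i+1)] = 1/2.
By linearity: E[X] = 110 · (1/2) = (111 − 1) · (1/2) = 55 ≈ 55.000000.

E[X] = 55 = 55.000000.


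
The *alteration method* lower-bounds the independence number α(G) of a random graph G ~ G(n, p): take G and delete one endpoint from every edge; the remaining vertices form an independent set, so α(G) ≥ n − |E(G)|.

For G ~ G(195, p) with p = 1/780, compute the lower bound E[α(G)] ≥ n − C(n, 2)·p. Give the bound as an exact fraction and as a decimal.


E[|E(G)|] = C(195, 2)·p = 18915 · (1/780) = 97/4.
E[α(G)] ≥ n − E[|E(G)|] = 195 − 97/4 = 683/4.
Numerically: ≈ 170.75000.
(This is only a lower bound; the true E[α(G)] may be larger.)

E[α(G)] ≥ 683/4 ≈ 170.75000.


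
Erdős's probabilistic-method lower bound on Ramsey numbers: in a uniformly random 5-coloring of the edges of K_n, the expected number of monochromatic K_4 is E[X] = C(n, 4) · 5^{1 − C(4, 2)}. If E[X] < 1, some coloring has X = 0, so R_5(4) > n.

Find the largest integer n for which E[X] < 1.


We need C(n, 4) · 5^{1 − 6} < 1, i.e. C(n, 4) < 5^{6 − 1} = 3125.
Check values of n near the boundary:
  n = 15: C(15, 4) = 1365; 1365 < 3125? YES
  n = 16: C(16, 4) = 1820; 1820 < 3125? YES
  n = 17: C(17, 4) = 2380; 2380 < 3125? YES
  n = 18: C(18, 4) = 3060; 3060 < 3125? YES
  n = 19: C(19, 4) = 3876; 3876 < 3125? NO
The largest n with C(n, 4) < 3125 is n = 18 (where E[X] = 612/625 ≈ 0.979). Hence R_5(4) > 18, i.e. R_5(4) ≥ 19.

Largest n = 18; hence R_5(4) > 18.


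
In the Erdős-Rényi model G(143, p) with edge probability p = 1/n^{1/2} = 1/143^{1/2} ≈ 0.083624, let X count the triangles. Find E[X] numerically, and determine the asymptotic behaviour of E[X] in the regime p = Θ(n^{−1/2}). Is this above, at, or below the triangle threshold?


Number of potential triangles: C(143, 3) = 477191.
Each occurs with probability p³ ≈ (0.083624)³ ≈ 5.8478462e-04.
By linearity: E[X] = C(143, 3)·p³ ≈ 477191 · 5.8478462e-04 ≈ 279.05396.
Since α = 1/2 < 1, p = c/n^{1/2} ≫ 1/n is above the triangle threshold p ~ 1/n. Asymptotically E[X] ~ (c³/6)·n^{3(1−α)} = (1³/6)·n^{1.5} → ∞; triangles are abundant w.h.p.

E[X] ≈ 279.05396; in regime p = Θ(1/n^{1/2}) E[X] diverges (above the triangle threshold p ~ 1/n).


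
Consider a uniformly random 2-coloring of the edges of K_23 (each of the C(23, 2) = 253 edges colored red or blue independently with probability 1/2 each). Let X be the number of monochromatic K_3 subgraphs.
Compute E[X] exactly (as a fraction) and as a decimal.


Let X = Σ_S X_S over the C(23, 3) = 1771 subsets S of size 3, where X_S = 1 if the K_3 on S is monochromatic.
For a fixed S, the K_3 on S has C(3, 2) = 3 edges. P[all 3 edges red] = (1/2)^3, and likewise for blue, so P[monochromatic] = 2·(1/2)^3 = 2^{1 − 3} = 1/4.
Summing: E[X] = C(23, 3) · 2^{1 − 3} = 1771 · 1/4 = 1771/4.
Numerically: E[X] ≈ 442.750.

E[X] = C(23,3)·2^(1−C(3,2)) = 1771/4 ≈ 442.750.


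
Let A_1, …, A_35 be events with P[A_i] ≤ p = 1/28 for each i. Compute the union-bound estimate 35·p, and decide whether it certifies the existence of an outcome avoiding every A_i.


Union bound: P[∪_{i=1}^{35} A_i] ≤ Σ_i P[A_i] ≤ 35·p = 35·(1/28) = 5/4.
Numerically: 5/4 ≈ 1.25000.
Is 5/4 < 1? NO.
Since the bound 5/4 is ≥ 1, the union bound is uninformative here; it does NOT by itself certify existence.

35·p = 5/4 ≈ 1.25000; existence NOT certified by the union bound.


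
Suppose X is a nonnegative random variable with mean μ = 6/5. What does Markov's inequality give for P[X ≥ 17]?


μ = E[X] = 6/5, a = 17.
Markov: P[X ≥ 17] ≤ μ/a = (6/5)/17 = 6/85.
Numerically: ≈ 0.070588.
(Since a = 17 > μ = 1.200000, the bound 6/85 is < 1 and informative.)

P[X ≥ 17] ≤ 6/85 ≈ 0.070588.


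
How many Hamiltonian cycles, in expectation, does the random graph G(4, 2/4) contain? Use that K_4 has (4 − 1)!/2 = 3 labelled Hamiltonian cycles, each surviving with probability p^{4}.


K_4 has (4 − 1)!/2 = 3 labelled Hamiltonian cycles.
For each such Hamiltonian cycle H, let X_H = 1 if all 4 edges of H are present in G. Then P[X_H = 1] = p^{4} = (1/2)^{4} = 1/16.
Summing the indicators: E[X] = Σ_H E[X_H] = 3 · p^{4} = 3 · 1/16 = 3/16.
Numerically: E[X] ≈ 0.1875.

E[X] = 3 · (1/2)^{4} = 3/16 ≈ 0.1875.


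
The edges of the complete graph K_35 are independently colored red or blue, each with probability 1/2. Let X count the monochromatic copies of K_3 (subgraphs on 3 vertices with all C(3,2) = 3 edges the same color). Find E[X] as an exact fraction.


Let X = Σ_S X_S over the C(35, 3) = 6545 subsets S of size 3, where X_S = 1 if the K_3 on S is monochromatic.
For a fixed S, the K_3 on S has C(3, 2) = 3 edges. P[all 3 edges red] = (1/2)^3, and likewise for blue, so P[monochromatic] = 2·(1/2)^3 = 2^{1 − 3} = 1/4.
Summing: E[X] = C(35, 3) · 2^{1 − 3} = 6545 · 1/4 = 6545/4.
Numerically: E[X] ≈ 1636.250000.

E[X] = C(35,3)·2^(1−C(3,2)) = 6545/4 ≈ 1636.250000.


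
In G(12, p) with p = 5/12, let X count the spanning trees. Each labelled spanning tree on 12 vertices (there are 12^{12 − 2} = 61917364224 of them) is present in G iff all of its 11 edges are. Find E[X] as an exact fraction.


K_12 has 12^{12 − 2} = 61917364224 labelled spanning trees.
For each such spanning tree H, let X_H = 1 if all 11 edges of H are present in G. Then P[X_H = 1] = p^{11} = (5/12)^{11} = 48828125/743008370688.
By linearity of expectation: E[X] = Σ_H E[X_H] = 61917364224 · p^{11} = 61917364224 · 48828125/743008370688 = 48828125/12.
Numerically: E[X] ≈ 4.07e+06.

E[X] = 61917364224 · (5/12)^{11} = 48828125/12 ≈ 4.07e+06.


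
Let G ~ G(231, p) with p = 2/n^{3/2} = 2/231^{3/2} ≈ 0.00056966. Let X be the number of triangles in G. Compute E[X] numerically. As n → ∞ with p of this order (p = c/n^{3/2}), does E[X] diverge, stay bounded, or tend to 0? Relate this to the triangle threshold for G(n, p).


Number of potential triangles: C(231, 3) = 2027795.
Each occurs with probability p³ ≈ (0.00056966)³ ≈ 1.8485708e-10.
By linearity: E[X] = C(231, 3)·p³ ≈ 2027795 · 1.8485708e-10 ≈ 0.00037.
Since α = 3/2 > 1, p = c/n^{3/2} = o(1/n) is below the triangle threshold p ~ 1/n. Asymptotically E[X] ~ (c³/6)·n^{3(1−α)} = (2³/6)·n^{-1.5} → 0, so by Markov's inequality G has no triangles w.h.p.

E[X] ≈ 0.00037; in regime p = Θ(1/n^{3/2}) E[X] tends to 0 (below the triangle threshold p ~ 1/n).


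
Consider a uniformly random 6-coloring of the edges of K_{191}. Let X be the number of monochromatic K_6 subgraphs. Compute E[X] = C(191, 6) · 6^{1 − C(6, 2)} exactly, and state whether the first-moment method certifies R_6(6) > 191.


E[X] = C(191, 6) · 6^{1 − 15} = 62291483793 · 6^{−14} = 62291483793/78364164096.
As a reduced fraction: E[X] = 6921275977/8707129344 ≈ 0.7949.
Is E[X] < 1? YES.
Since E[X] < 1, there exists a 6-coloring of K_{191} with no monochromatic K_6; hence R_6(6) > 191.

E[X] = 6921275977/8707129344 ≈ 0.7949; E[X] < 1, so R_6(6) > 191.


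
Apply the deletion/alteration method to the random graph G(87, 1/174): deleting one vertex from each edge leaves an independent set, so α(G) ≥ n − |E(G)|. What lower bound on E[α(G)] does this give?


E[|E(G)|] = C(87, 2)·p = 3741 · (1/174) = 43/2.
E[α(G)] ≥ n − E[|E(G)|] = 87 − 43/2 = 131/2.
Numerically: ≈ 65.50000.
(This is only a lower bound; the true E[α(G)] may be larger.)

E[α(G)] ≥ 131/2 ≈ 65.50000.


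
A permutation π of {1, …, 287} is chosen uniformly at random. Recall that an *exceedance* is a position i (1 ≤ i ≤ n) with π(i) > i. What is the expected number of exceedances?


Write X = Σ_{i=1}^{287} X_i, where X_i = 1_{π(i) > i}.
For each fixed i, π(i) is uniform over {1, …, 287} (marginal of a uniform permutation), so P[π(i) > i] = (n − i)/n. Summing: Σ_{i=1}^{287} (n − i)/n = (0 + 1 + … + 286)/287 = 287(287 − 1)/(2·287) = (287 − 1)/2.
Hence E[X] = Σ_{i=1}^{287} (287 − i)/287 = 143 ≈ 143.0000.

E[X] = 143 = 143.0000.


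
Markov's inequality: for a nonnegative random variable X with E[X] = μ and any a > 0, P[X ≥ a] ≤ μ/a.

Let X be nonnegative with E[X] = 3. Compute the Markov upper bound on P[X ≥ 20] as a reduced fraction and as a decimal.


μ = E[X] = 3, a = 20.
Markov: P[X ≥ 20] ≤ μ/a = (3)/20 = 3/20.
Numerically: ≈ 0.15000.
(Since a = 20 > μ = 3.00000, the bound 3/20 is < 1 and informative.)

P[X ≥ 20] ≤ 3/20 ≈ 0.15000.


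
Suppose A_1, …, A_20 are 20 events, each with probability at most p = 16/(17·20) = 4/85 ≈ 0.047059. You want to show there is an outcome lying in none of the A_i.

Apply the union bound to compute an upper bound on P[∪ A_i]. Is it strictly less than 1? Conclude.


Union bound: P[∪_{i=1}^{20} A_i] ≤ Σ_i P[A_i] ≤ 20·p = 20·(4/85) = 16/17.
Numerically: 16/17 ≈ 0.941176.
Is 16/17 < 1? YES.
Since P[∪ A_i] ≤ 16/17 < 1, the complement has P[∩ A_i^c] ≥ 1 − 16/17 = 1/17 > 0, so some outcome avoids every A_i.

20·p = 16/17 ≈ 0.941176; existence CERTIFIED by the union bound.


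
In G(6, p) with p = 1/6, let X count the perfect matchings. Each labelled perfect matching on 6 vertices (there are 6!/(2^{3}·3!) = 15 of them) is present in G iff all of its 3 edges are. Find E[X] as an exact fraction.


K_6 has 6!/(2^{3}·3!) = 15 labelled perfect matchings.
For each such perfect matching H, let X_H = 1 if all 3 edges of H are present in G. Then P[X_H = 1] = p^{3} = (1/6)^{3} = 1/216.
Summing the indicators: E[X] = Σ_H E[X_H] = 15 · p^{3} = 15 · 1/216 = 5/72.
Numerically: E[X] ≈ 0.0694.

E[X] = 15 · (1/6)^{3} = 5/72 ≈ 0.0694.


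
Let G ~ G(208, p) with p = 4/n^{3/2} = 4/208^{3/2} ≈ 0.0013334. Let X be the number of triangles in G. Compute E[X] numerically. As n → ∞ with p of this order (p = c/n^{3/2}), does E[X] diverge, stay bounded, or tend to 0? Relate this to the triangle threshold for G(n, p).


Number of potential triangles: C(208, 3) = 1478256.
Each occurs with probability p³ ≈ (0.0013334)³ ≈ 2.3708003e-09.
By linearity: E[X] = C(208, 3)·p³ ≈ 1478256 · 2.3708003e-09 ≈ 0.00350.
Since α = 3/2 > 1, p = c/n^{3/2} = o(1/n) is below the triangle threshold p ~ 1/n. Asymptotically E[X] ~ (c³/6)·n^{3(1−α)} = (4³/6)·n^{-1.5} → 0, so by Markov's inequality G has no triangles w.h.p.

E[X] ≈ 0.00350; in regime p = Θ(1/n^{3/2}) E[X] tends to 0 (below the triangle threshold p ~ 1/n).


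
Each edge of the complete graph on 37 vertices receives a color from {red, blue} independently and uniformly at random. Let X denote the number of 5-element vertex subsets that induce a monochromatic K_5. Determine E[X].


Let X = Σ_S X_S over the C(37, 5) = 435897 subsets S of size 5, where X_S = 1 if the K_5 on S is monochromatic.
For a fixed S, the K_5 on S has C(5, 2) = 10 edges. P[all 10 edges red] = (1/2)^10, and likewise for blue, so P[monochromatic] = 2·(1/2)^10 = 2^{1 − 10} = 1/512.
Summing: E[X] = C(37, 5) · 2^{1 − 10} = 435897 · 1/512 = 435897/512.
Numerically: E[X] ≈ 851.361328.

E[X] = C(37,5)·2^(1−C(5,2)) = 435897/512 ≈ 851.361328.


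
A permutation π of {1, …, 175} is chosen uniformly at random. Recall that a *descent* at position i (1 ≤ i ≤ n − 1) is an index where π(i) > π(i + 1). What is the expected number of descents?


Write X = Σ X_I over i = 1, …, 174, with X_I the indicator of one descent.
There are 174 indicators.
For each fixed i, the pair (π(i), π(i+1)) is a uniformly random ordered pair of distinct values from {1, …, 175}; by symmetry P[π(i) > π(i+1)] = 1/2.
By linearity: E[X] = 174 · (1/2) = (175 − 1) · (1/2) = 87 ≈ 87.00000.

E[X] = 87 = 87.00000.


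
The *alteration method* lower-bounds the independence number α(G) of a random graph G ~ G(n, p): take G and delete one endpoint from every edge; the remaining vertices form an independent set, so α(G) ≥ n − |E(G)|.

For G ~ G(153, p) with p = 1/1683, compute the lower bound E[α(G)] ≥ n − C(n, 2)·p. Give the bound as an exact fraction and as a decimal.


E[|E(G)|] = C(153, 2)·p = 11628 · (1/1683) = 76/11.
E[α(G)] ≥ n − E[|E(G)|] = 153 − 76/11 = 1607/11.
Numerically: ≈ 146.090909.
(This is only a lower bound; the true E[α(G)] may be larger.)

E[α(G)] ≥ 1607/11 ≈ 146.090909.


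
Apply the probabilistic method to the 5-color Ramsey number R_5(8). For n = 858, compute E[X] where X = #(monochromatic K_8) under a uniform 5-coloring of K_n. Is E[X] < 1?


E[X] = C(858, 8) · 5^{1 − 28} = 7049584530256467771 · 5^{−27} = 7049584530256467771/7450580596923828125.
As a reduced fraction: E[X] = 7049584530256467771/7450580596923828125 ≈ 0.94618.
Is E[X] < 1? YES.
Since E[X] < 1, there exists a 5-coloring of K_{858} with no monochromatic K_8; hence R_5(8) > 858.

E[X] = 7049584530256467771/7450580596923828125 ≈ 0.94618; E[X] < 1, so R_5(8) > 858.


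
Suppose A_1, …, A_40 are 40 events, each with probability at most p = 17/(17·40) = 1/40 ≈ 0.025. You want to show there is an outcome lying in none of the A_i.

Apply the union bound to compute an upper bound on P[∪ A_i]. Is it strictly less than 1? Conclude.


Union bound: P[∪_{i=1}^{40} A_i] ≤ Σ_i P[A_i] ≤ 40·p = 40·(1/40) = 1.
Numerically: 1 ≈ 1.000.
Is 1 < 1? NO.
Since the bound 1 is ≥ 1, the union bound is uninformative here; it does NOT by itself certify existence.

40·p = 1 ≈ 1.000; existence NOT certified by the union bound.


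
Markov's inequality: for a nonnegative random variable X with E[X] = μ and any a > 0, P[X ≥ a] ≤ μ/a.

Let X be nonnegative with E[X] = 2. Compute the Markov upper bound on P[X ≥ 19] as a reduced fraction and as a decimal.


μ = E[X] = 2, a = 19.
Markov: P[X ≥ 19] ≤ μ/a = (2)/19 = 2/19.
Numerically: ≈ 0.1053.
(Since a = 19 > μ = 2.0000, the bound 2/19 is < 1 and informative.)

P[X ≥ 19] ≤ 2/19 ≈ 0.1053.


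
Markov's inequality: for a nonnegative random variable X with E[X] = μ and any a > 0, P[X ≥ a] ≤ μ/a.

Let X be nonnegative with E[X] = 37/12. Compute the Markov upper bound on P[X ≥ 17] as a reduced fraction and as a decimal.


μ = E[X] = 37/12, a = 17.
Markov: P[X ≥ 17] ≤ μ/a = (37/12)/17 = 37/204.
Numerically: ≈ 0.181373.
(Since a = 17 > μ = 3.083333, the bound 37/204 is < 1 and informative.)

P[X ≥ 17] ≤ 37/204 ≈ 0.181373.


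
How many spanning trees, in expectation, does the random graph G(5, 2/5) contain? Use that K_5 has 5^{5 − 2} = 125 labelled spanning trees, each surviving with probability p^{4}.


K_5 has 5^{5 − 2} = 125 labelled spanning trees.
For each such spanning tree H, let X_H = 1 if all 4 edges of H are present in G. Then P[X_H = 1] = p^{4} = (2/5)^{4} = 16/625.
Summing the indicators: E[X] = Σ_H E[X_H] = 125 · p^{4} = 125 · 16/625 = 16/5.
Numerically: E[X] ≈ 3.2.

E[X] = 125 · (2/5)^{4} = 16/5 ≈ 3.2.


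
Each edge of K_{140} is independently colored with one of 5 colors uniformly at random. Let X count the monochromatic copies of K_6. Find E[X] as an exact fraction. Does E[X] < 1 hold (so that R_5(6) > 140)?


E[X] = C(140, 6) · 5^{1 − 15} = 9381724380 · 5^{−14} = 9381724380/6103515625.
As a reduced fraction: E[X] = 1876344876/1220703125 ≈ 1.53710.
Is E[X] < 1? NO.
Since E[X] ≥ 1, the first-moment bound is inconclusive at n = 140; it does NOT by itself certify R_5(6) > 140.

E[X] = 1876344876/1220703125 ≈ 1.53710; E[X] ≥ 1; first-moment method inconclusive here.


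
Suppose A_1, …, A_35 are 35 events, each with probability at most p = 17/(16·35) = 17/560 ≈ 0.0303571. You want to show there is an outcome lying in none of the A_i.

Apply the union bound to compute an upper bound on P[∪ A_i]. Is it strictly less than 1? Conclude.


Union bound: P[∪_{i=1}^{35} A_i] ≤ Σ_i P[A_i] ≤ 35·p = 35·(17/560) = 17/16.
Numerically: 17/16 ≈ 1.0625000.
Is 17/16 < 1? NO.
Since the bound 17/16 is ≥ 1, the union bound is uninformative here; it does NOT by itself certify existence.

35·p = 17/16 ≈ 1.0625000; existence NOT certified by the union bound.


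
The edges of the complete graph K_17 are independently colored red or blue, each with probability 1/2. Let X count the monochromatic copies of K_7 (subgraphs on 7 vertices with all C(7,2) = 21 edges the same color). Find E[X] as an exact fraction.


Let X = Σ_S X_S over the C(17, 7) = 19448 subsets S of size 7, where X_S = 1 if the K_7 on S is monochromatic.
For a fixed S, the K_7 on S has C(7, 2) = 21 edges. P[all 21 edges red] = (1/2)^21, and likewise for blue, so P[monochromatic] = 2·(1/2)^21 = 2^{1 − 21} = 1/1048576.
Summing: E[X] = C(17, 7) · 2^{1 − 21} = 19448 · 1/1048576 = 2431/131072.
Numerically: E[X] ≈ 0.0185.

E[X] = C(17,7)·2^(1−C(7,2)) = 2431/131072 ≈ 0.0185.


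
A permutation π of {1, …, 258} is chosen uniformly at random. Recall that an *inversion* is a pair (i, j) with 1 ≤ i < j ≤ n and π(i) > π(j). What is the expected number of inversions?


Write X = Σ X_I over the C(258, 2) = 33153 pairs i < j, with X_I the indicator of one inversion.
There are 33153 indicators.
For each fixed pair i < j, the values π(i) and π(j) are two distinct elements of {1, …, 258} in uniformly random order; by symmetry P[π(i) > π(j)] = 1/2.
By linearity: E[X] = 33153 · (1/2) = C(258, 2) · (1/2) = 33153/2 = 33153/2 ≈ 16576.500.

E[X] = 33153/2 = 16576.500.


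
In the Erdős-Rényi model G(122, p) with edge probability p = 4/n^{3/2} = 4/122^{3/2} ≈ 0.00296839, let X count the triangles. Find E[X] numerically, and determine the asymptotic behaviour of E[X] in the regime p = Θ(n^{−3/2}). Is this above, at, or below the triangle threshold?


Number of potential triangles: C(122, 3) = 295240.
Each occurs with probability p³ ≈ (0.00296839)³ ≈ 2.61553620e-08.
By linearity: E[X] = C(122, 3)·p³ ≈ 295240 · 2.61553620e-08 ≈ 0.007722.
Since α = 3/2 > 1, p = c/n^{3/2} = o(1/n) is below the triangle threshold p ~ 1/n. Asymptotically E[X] ~ (c³/6)·n^{3(1−α)} = (4³/6)·n^{-1.5} → 0, so by Markov's inequality G has no triangles w.h.p.

E[X] ≈ 0.007722; in regime p = Θ(1/n^{3/2}) E[X] tends to 0 (below the triangle threshold p ~ 1/n).


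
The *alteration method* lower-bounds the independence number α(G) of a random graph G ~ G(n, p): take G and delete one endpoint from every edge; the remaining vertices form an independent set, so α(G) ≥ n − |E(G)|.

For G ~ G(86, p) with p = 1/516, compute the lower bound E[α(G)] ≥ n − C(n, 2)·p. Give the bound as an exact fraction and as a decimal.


E[|E(G)|] = C(86, 2)·p = 3655 · (1/516) = 85/12.
E[α(G)] ≥ n − E[|E(G)|] = 86 − 85/12 = 947/12.
Numerically: ≈ 78.917.
(This is only a lower bound; the true E[α(G)] may be larger.)

E[α(G)] ≥ 947/12 ≈ 78.917.


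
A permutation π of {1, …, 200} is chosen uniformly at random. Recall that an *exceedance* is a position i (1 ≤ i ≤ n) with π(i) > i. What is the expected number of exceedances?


Write X = Σ_{i=1}^{200} X_i, where X_i = 1_{π(i) > i}.
For each fixed i, π(i) is uniform over {1, …, 200} (marginal of a uniform permutation), so P[π(i) > i] = (n − i)/n. Summing: Σ_{i=1}^{200} (n − i)/n = (0 + 1 + … + 199)/200 = 200(200 − 1)/(2·200) = (200 − 1)/2.
Hence E[X] = Σ_{i=1}^{200} (200 − i)/200 = 199/2 ≈ 99.500000.

E[X] = 199/2 = 99.500000.


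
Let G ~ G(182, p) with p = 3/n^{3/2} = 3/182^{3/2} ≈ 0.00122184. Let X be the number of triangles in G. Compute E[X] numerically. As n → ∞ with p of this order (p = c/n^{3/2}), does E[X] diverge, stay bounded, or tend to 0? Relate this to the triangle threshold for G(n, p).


Number of potential triangles: C(182, 3) = 988260.
Each occurs with probability p³ ≈ (0.00122184)³ ≈ 1.82407427e-09.
By linearity: E[X] = C(182, 3)·p³ ≈ 988260 · 1.82407427e-09 ≈ 0.001803.
Since α = 3/2 > 1, p = c/n^{3/2} = o(1/n) is below the triangle threshold p ~ 1/n. Asymptotically E[X] ~ (c³/6)·n^{3(1−α)} = (3³/6)·n^{-1.5} → 0, so by Markov's inequality G has no triangles w.h.p.

E[X] ≈ 0.001803; in regime p = Θ(1/n^{3/2}) E[X] tends to 0 (below the triangle threshold p ~ 1/n).


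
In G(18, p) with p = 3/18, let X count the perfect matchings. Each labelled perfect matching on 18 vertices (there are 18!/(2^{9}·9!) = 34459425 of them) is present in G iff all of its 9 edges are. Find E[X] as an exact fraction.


K_18 has 18!/(2^{9}·9!) = 34459425 labelled perfect matchings.
For each such perfect matching H, let X_H = 1 if all 9 edges of H are present in G. Then P[X_H = 1] = p^{9} = (1/6)^{9} = 1/10077696.
By linearity of expectation: E[X] = Σ_H E[X_H] = 34459425 · p^{9} = 34459425 · 1/10077696 = 425425/124416.
Numerically: E[X] ≈ 3.42.

E[X] = 34459425 · (1/6)^{9} = 425425/124416 ≈ 3.42.


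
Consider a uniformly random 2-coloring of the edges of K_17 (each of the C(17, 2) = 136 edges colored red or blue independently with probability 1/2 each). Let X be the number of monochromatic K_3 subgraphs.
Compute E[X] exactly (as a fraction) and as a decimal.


Let X = Σ_S X_S over the C(17, 3) = 680 subsets S of size 3, where X_S = 1 if the K_3 on S is monochromatic.
For a fixed S, the K_3 on S has C(3, 2) = 3 edges. P[all 3 edges red] = (1/2)^3, and likewise for blue, so P[monochromatic] = 2·(1/2)^3 = 2^{1 − 3} = 1/4.
By linearity: E[X] = C(17, 3) · 2^{1 − 3} = 680 · 1/4 = 170.
Numerically: E[X] ≈ 170.00000.

E[X] = C(17,3)·2^(1−C(3,2)) = 170 ≈ 170.00000.


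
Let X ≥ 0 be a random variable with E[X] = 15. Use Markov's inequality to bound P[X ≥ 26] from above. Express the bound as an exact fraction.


μ = E[X] = 15, a = 26.
Markov: P[X ≥ 26] ≤ μ/a = (15)/26 = 15/26.
Numerically: ≈ 0.577.
(Since a = 26 > μ = 15.000, the bound 15/26 is < 1 and informative.)

P[X ≥ 26] ≤ 15/26 ≈ 0.577.


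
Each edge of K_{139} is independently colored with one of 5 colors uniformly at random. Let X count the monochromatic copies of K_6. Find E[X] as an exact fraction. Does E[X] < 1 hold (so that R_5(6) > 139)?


E[X] = C(139, 6) · 5^{1 − 15} = 8979650478 · 5^{−14} = 8979650478/6103515625.
As a reduced fraction: E[X] = 8979650478/6103515625 ≈ 1.4712259.
Is E[X] < 1? NO.
Since E[X] ≥ 1, the first-moment bound is inconclusive at n = 139; it does NOT by itself certify R_5(6) > 139.

E[X] = 8979650478/6103515625 ≈ 1.4712259; E[X] ≥ 1; first-moment method inconclusive here.


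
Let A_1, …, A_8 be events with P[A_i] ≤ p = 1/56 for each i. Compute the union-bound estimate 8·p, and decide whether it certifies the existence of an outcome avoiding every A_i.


Union bound: P[∪_{i=1}^{8} A_i] ≤ Σ_i P[A_i] ≤ 8·p = 8·(1/56) = 1/7.
Numerically: 1/7 ≈ 0.142857.
Is 1/7 < 1? YES.
Since P[∪ A_i] ≤ 1/7 < 1, the complement has P[∩ A_i^c] ≥ 1 − 1/7 = 6/7 > 0, so some outcome avoids every A_i.

8·p = 1/7 ≈ 0.142857; existence CERTIFIED by the union bound.


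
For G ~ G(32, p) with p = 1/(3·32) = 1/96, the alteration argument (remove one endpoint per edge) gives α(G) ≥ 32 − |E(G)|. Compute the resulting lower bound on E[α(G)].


E[|E(G)|] = C(32, 2)·p = 496 · (1/96) = 31/6.
E[α(G)] ≥ n − E[|E(G)|] = 32 − 31/6 = 161/6.
Numerically: ≈ 26.83333.
(This is only a lower bound; the true E[α(G)] may be larger.)

E[α(G)] ≥ 161/6 ≈ 26.83333.


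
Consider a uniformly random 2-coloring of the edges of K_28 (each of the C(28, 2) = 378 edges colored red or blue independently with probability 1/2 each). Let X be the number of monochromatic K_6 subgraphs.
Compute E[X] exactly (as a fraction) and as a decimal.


Let X = Σ_S X_S over the C(28, 6) = 376740 subsets S of size 6, where X_S = 1 if the K_6 on S is monochromatic.
For a fixed S, the K_6 on S has C(6, 2) = 15 edges. P[all 15 edges red] = (1/2)^15, and likewise for blue, so P[monochromatic] = 2·(1/2)^15 = 2^{1 − 15} = 1/16384.
Summing: E[X] = C(28, 6) · 2^{1 − 15} = 376740 · 1/16384 = 94185/4096.
Numerically: E[X] ≈ 22.9944.

E[X] = C(28,6)·2^(1−C(6,2)) = 94185/4096 ≈ 22.9944.


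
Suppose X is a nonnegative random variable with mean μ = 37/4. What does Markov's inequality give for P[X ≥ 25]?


μ = E[X] = 37/4, a = 25.
Markov: P[X ≥ 25] ≤ μ/a = (37/4)/25 = 37/100.
Numerically: ≈ 0.3700.
(Since a = 25 > μ = 9.2500, the bound 37/100 is < 1 and informative.)

P[X ≥ 25] ≤ 37/100 ≈ 0.3700.


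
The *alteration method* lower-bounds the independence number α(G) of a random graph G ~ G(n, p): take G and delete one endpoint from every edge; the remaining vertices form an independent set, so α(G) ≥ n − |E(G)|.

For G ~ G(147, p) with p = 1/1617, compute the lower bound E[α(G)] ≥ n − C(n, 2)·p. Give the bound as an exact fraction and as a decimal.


E[|E(G)|] = C(147, 2)·p = 10731 · (1/1617) = 73/11.
E[α(G)] ≥ n − E[|E(G)|] = 147 − 73/11 = 1544/11.
Numerically: ≈ 140.36364.
(This is only a lower bound; the true E[α(G)] may be larger.)

E[α(G)] ≥ 1544/11 ≈ 140.36364.


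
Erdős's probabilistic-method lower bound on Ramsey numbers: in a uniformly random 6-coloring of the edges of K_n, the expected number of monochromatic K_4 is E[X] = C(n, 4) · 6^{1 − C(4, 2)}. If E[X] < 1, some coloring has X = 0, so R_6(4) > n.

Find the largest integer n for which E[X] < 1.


We need C(n, 4) · 6^{1 − 6} < 1, i.e. C(n, 4) < 6^{6 − 1} = 7776.
Check values of n near the boundary:
  n = 17: C(17, 4) = 2380; 2380 < 7776? YES
  n = 18: C(18, 4) = 3060; 3060 < 7776? YES
  n = 19: C(19, 4) = 3876; 3876 < 7776? YES
  n = 20: C(20, 4) = 4845; 4845 < 7776? YES
  n = 21: C(21, 4) = 5985; 5985 < 7776? YES
  n = 22: C(22, 4) = 7315; 7315 < 7776? YES
  n = 23: C(23, 4) = 8855; 8855 < 7776? NO
The largest n with C(n, 4) < 7776 is n = 22 (where E[X] = 7315/7776 ≈ 0.94072). Hence R_6(4) > 22, i.e. R_6(4) ≥ 23.

Largest n = 22; hence R_6(4) > 22.


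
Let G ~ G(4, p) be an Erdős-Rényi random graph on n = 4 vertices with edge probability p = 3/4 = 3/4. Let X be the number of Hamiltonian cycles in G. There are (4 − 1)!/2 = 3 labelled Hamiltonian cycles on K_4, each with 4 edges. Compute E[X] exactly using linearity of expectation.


K_4 has (4 − 1)!/2 = 3 labelled Hamiltonian cycles.
For each such Hamiltonian cycle H, let X_H = 1 if all 4 edges of H are present in G. Then P[X_H = 1] = p^{4} = (3/4)^{4} = 81/256.
By linearity: E[X] = Σ_H E[X_H] = 3 · p^{4} = 3 · 81/256 = 243/256.
Numerically: E[X] ≈ 0.9492.

E[X] = 3 · (3/4)^{4} = 243/256 ≈ 0.9492.


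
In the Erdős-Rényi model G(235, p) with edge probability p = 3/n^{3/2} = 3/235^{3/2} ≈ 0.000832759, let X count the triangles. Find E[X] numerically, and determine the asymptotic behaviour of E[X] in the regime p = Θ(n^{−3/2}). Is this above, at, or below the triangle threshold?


Number of potential triangles: C(235, 3) = 2135445.
Each occurs with probability p³ ≈ (0.000832759)³ ≈ 5.77508504e-10.
By linearity: E[X] = C(235, 3)·p³ ≈ 2135445 · 5.77508504e-10 ≈ 0.001233.
Since α = 3/2 > 1, p = c/n^{3/2} = o(1/n) is below the triangle threshold p ~ 1/n. Asymptotically E[X] ~ (c³/6)·n^{3(1−α)} = (3³/6)·n^{-1.5} → 0, so by Markov's inequality G has no triangles w.h.p.

E[X] ≈ 0.001233; in regime p = Θ(1/n^{3/2}) E[X] tends to 0 (below the triangle threshold p ~ 1/n).


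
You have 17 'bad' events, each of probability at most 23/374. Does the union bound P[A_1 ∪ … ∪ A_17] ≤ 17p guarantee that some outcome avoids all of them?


Union bound: P[∪_{i=1}^{17} A_i] ≤ Σ_i P[A_i] ≤ 17·p = 17·(23/374) = 23/22.
Numerically: 23/22 ≈ 1.04545.
Is 23/22 < 1? NO.
Since the bound 23/22 is ≥ 1, the union bound is uninformative here; it does NOT by itself certify existence.

17·p = 23/22 ≈ 1.04545; existence NOT certified by the union bound.
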